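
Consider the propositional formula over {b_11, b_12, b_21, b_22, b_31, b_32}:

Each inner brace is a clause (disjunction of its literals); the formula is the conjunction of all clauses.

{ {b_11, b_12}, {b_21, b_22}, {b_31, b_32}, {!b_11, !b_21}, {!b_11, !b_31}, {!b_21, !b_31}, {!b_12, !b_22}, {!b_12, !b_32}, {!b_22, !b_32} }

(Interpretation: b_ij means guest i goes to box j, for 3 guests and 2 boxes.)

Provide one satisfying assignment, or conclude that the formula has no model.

Try b_11 = true.
From the singleton clause (!b_21), b_21 = false.
From the singleton clause (b_22), b_22 = true.
From the singleton clause (!b_31), b_31 = false.
From the singleton clause (b_32), b_32 = true.
But (!b_32) is also a unit clause — contradiction.
That branch fails; take b_11 = false instead.
From the singleton clause (b_12), b_12 = true.
From the singleton clause (!b_22), b_22 = false.
From the singleton clause (b_21), b_21 = true.
From the singleton clause (!b_31), b_31 = false.
From the singleton clause (b_32), b_32 = true.
But (!b_32) is also a unit clause — contradiction.
Both values of b_11 lead to a conflict.

UNSATISFIABLE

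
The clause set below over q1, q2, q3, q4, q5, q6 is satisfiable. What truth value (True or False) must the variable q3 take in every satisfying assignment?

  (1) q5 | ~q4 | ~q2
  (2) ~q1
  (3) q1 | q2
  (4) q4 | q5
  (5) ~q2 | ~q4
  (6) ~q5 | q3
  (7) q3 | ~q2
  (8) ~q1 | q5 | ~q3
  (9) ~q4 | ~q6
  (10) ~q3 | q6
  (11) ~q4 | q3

True

Suppose q3 = 0.
From the singleton clause (~q1), q1 = 0.
From the singleton clause (q2), q2 = 1.
But (~q2) is also a unit clause — contradiction.
So every satisfying assignment has q3 = True.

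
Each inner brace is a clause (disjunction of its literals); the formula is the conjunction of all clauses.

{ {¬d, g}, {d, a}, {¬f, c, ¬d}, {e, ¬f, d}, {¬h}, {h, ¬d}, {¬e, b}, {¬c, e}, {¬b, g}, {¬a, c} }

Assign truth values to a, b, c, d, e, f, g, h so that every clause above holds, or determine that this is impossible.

a=True, b=True, c=True, d=False, e=True, f=True, g=True, h=False

From the singleton clause (¬h), h = False.
From the singleton clause (¬d), d = False.
From the singleton clause (a), a = True.
From the singleton clause (c), c = True.
From the singleton clause (e), e = True.
From the singleton clause (b), b = True.
From the singleton clause (g), g = True.
No clause remains; f is free.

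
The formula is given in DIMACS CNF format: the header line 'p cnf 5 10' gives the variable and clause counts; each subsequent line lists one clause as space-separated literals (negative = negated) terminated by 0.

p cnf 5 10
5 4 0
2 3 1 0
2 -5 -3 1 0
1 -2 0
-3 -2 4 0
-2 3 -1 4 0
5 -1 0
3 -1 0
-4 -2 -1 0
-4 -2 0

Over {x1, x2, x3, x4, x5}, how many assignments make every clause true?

There are 2^5 = 32 truth assignments over (x1, x2, x3, x4, x5).
Split on x1. With x1 = True, the clauses containing x1 are satisfied and ¬x1 drops from the rest; 2 of the 2^4 = 16 assignments to the other variables satisfy what remains.
With x1 = False, by the same count on the reduced clause set, 1 assignment works.
(One model: x1=F, x2=F, x3=T, x4=T, x5=F.)
Total: 2 + 1 = 3.

3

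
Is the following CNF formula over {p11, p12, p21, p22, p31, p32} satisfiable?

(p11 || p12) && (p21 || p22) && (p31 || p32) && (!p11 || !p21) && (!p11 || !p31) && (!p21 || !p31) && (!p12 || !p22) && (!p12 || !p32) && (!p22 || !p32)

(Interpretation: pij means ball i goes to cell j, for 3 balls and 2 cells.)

Branch on p11: set p11 = true.
From the singleton clause (!p21), p21 = false.
From the singleton clause (p22), p22 = true.
From the singleton clause (!p31), p31 = false.
From the singleton clause (p32), p32 = true.
That conflicts with the unit clause (!p32).
That branch fails; take p11 = false instead.
From the singleton clause (p12), p12 = true.
From the singleton clause (!p22), p22 = false.
From the singleton clause (p21), p21 = true.
From the singleton clause (!p31), p31 = false.
From the singleton clause (p32), p32 = true.
That conflicts with the unit clause (!p32).
Either choice for p11 ends in contradiction.
No assignment satisfies every clause.

Unsatisfiable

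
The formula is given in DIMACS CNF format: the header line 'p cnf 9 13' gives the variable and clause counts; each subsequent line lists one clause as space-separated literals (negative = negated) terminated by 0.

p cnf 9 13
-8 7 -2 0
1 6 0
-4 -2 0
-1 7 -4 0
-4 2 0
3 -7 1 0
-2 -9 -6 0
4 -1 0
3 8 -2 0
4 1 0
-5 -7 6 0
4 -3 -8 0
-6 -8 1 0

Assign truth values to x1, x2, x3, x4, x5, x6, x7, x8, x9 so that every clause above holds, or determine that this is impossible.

Suppose x1 = True.
The clause (x4) is unit, so x4 = True.
The clause (¬x2) is unit, so x2 = False.
That conflicts with the unit clause (x2).
Undo x1 and try x1 = False.
The clause (x6) is unit, so x6 = True.
The clause (x4) is unit, so x4 = True.
The clause (¬x2) is unit, so x2 = False.
That conflicts with the unit clause (x2).
Either choice for x1 ends in contradiction.

UNSATISFIABLE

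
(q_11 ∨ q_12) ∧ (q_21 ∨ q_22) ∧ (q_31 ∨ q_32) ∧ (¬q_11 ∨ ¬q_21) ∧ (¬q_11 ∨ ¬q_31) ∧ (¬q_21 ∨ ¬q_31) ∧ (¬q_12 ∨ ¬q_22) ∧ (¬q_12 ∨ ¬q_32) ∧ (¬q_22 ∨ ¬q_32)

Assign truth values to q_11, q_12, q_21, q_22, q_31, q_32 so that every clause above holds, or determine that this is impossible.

Branch on q_11: set q_11 = True.
Unit clause (¬q_21) forces q_21 = False.
Unit clause (q_22) forces q_22 = True.
Unit clause (¬q_31) forces q_31 = False.
Unit clause (q_32) forces q_32 = True.
That conflicts with the unit clause (¬q_32).
That branch fails; take q_11 = False instead.
Unit clause (q_12) forces q_12 = True.
Unit clause (¬q_22) forces q_22 = False.
Unit clause (q_21) forces q_21 = True.
Unit clause (¬q_31) forces q_31 = False.
Unit clause (q_32) forces q_32 = True.
That conflicts with the unit clause (¬q_32).
Both values of q_11 lead to a conflict.

UNSATISFIABLE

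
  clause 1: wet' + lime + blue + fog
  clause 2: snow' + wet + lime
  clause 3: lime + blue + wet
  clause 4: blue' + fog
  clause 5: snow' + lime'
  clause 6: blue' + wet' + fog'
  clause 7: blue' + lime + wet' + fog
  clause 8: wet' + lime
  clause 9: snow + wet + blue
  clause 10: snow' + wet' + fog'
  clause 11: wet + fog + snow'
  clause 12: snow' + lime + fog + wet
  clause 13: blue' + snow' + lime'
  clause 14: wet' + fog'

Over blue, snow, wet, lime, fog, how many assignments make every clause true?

There are 2^5 = 32 truth assignments over (blue, snow, wet, lime, fog).
Split on lime. With lime = 1, the clauses containing lime are satisfied and lime' drops from the rest; 2 of the 2^4 = 16 assignments to the other variables satisfy what remains.
With lime = 0, by the same count on the reduced clause set, 1 assignment works.
Total: 2 + 1 = 3.

3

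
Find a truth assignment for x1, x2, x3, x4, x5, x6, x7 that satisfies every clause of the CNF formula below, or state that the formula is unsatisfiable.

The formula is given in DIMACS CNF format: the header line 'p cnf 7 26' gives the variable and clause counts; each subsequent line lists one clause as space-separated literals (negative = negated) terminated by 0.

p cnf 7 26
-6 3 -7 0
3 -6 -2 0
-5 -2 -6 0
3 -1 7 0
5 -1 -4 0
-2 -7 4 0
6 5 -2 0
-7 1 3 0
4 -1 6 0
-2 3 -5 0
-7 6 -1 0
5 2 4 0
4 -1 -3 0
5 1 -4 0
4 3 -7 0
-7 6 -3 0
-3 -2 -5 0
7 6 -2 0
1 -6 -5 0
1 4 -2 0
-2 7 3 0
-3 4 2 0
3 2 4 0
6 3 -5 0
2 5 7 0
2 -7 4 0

Branch on x6: set x6 = False.
Branch on x5: set x5 = True.
(x3) alone gives x3 = True.
(¬x7) alone gives x7 = False.
(¬x2) alone gives x2 = False.
(x4) alone gives x4 = True.
No clause remains; x1 is free.

x1=True,  x2=False,  x3=True,  x4=True,  x5=True,  x6=False,  x7=False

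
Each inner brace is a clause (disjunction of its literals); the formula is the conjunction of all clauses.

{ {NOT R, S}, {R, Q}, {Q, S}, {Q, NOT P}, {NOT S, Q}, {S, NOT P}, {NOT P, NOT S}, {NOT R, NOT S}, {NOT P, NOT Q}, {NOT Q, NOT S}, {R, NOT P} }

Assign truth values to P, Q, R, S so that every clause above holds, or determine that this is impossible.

P ↦ false; Q ↦ true; R ↦ false; S ↦ false

Try R = false.
The clause (Q) is unit, so Q = true.
The clause (NOT P) is unit, so P = false.
The clause (NOT S) is unit, so S = false.
All clauses are satisfied.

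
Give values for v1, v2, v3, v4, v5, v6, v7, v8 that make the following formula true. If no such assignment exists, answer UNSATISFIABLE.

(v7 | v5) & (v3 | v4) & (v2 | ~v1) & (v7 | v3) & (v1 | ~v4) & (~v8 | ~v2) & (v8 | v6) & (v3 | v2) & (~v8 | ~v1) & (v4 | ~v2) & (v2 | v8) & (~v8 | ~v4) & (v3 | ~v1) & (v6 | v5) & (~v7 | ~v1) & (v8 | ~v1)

v1=0; v2=0; v3=1; v4=0; v5=0; v6=1; v7=1; v8=1

Case v7 = 1:
Unit clause (~v1) forces v1 = 0.
Unit clause (~v4) forces v4 = 0.
Unit clause (v3) forces v3 = 1.
Unit clause (~v2) forces v2 = 0.
Unit clause (v8) forces v8 = 1.
Case v6 = 1:
All clauses hold; v5 can take either value.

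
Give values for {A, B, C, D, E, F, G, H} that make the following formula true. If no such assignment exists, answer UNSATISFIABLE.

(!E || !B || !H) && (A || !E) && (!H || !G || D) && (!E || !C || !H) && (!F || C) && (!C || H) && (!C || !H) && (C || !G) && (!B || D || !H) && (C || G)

Suppose A = true.
Suppose F = false.
Suppose C = false.
Unit clause (!G) forces G = false.
That conflicts with the unit clause (G).
Backtrack on C: now try C = true.
Unit clause (H) forces H = true.
That conflicts with the unit clause (!H).
Both values of C lead to a conflict.
Backtrack on F: now try F = true.
Unit clause (C) forces C = true.
Unit clause (H) forces H = true.
That conflicts with the unit clause (!H).
Both values of F lead to a conflict.
Backtrack on A: now try A = false.
Unit clause (!E) forces E = false.
Suppose F = false.
Suppose C = false.
Unit clause (!G) forces G = false.
That conflicts with the unit clause (G).
Backtrack on C: now try C = true.
Unit clause (H) forces H = true.
That conflicts with the unit clause (!H).
Both values of C lead to a conflict.
Backtrack on F: now try F = true.
Unit clause (C) forces C = true.
Unit clause (H) forces H = true.
That conflicts with the unit clause (!H).
Both values of F lead to a conflict.
Both values of A lead to a conflict.

UNSATISFIABLE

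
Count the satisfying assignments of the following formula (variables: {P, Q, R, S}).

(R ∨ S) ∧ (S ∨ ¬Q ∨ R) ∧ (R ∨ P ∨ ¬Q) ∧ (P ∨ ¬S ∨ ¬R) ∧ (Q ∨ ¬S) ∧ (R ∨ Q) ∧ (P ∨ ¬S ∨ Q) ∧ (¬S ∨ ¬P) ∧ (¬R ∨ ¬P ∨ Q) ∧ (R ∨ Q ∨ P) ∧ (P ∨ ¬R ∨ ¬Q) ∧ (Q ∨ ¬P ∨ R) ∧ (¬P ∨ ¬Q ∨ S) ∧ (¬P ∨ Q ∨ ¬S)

There are 2^4 = 16 truth assignments over (P, Q, R, S).
Check each against the 14 clauses (columns in the order P, Q, R, S):
  F F F F  ✗ fails (R ∨ S)
  F F F T  ✗ fails (Q ∨ ¬S)
  F F T F  ✓ satisfies all
  F F T T  ✗ fails (P ∨ ¬S ∨ ¬R)
  F T F F  ✗ fails (R ∨ S)
  F T F T  ✗ fails (R ∨ P ∨ ¬Q)
  F T T F  ✗ fails (P ∨ ¬R ∨ ¬Q)
  F T T T  ✗ fails (P ∨ ¬S ∨ ¬R)
  T F F F  ✗ fails (R ∨ S)
  T F F T  ✗ fails (Q ∨ ¬S)
  T F T F  ✗ fails (¬R ∨ ¬P ∨ Q)
  T F T T  ✗ fails (Q ∨ ¬S)
  T T F F  ✗ fails (R ∨ S)
  T T F T  ✗ fails (¬S ∨ ¬P)
  T T T F  ✗ fails (¬P ∨ ¬Q ∨ S)
  T T T T  ✗ fails (¬S ∨ ¬P)
1 of the 16 rows is a model.

1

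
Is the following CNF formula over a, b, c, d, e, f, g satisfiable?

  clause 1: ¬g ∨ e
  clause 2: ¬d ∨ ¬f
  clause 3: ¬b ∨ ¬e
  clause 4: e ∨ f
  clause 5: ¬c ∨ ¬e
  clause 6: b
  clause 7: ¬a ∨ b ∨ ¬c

Unit clause (b) forces b = True.
Unit clause (¬e) forces e = False.
Unit clause (¬g) forces g = False.
Unit clause (f) forces f = True.
Unit clause (¬d) forces d = False.
No clause remains; a, c are free.
A satisfying assignment: a: True,  b: True,  c: True,  d: False,  e: False,  f: True,  g: False.

Yes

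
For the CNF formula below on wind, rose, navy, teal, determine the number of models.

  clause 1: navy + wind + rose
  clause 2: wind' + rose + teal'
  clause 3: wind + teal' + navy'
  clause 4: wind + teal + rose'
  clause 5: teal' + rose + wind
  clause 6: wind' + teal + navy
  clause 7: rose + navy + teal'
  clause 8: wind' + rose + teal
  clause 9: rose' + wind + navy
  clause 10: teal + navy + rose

4

There are 2^4 = 16 truth assignments over (wind, rose, navy, teal).
Check each against the 10 clauses (columns in the order wind, rose, navy, teal):
  F F F F  ✗ fails (navy + wind + rose)
  F F F T  ✗ fails (navy + wind + rose)
  F F T F  ✓ satisfies all
  F F T T  ✗ fails (wind + teal' + navy')
  F T F F  ✗ fails (wind + teal + rose')
  F T F T  ✗ fails (rose' + wind + navy)
  F T T F  ✗ fails (wind + teal + rose')
  F T T T  ✗ fails (wind + teal' + navy')
  T F F F  ✗ fails (wind' + teal + navy)
  T F F T  ✗ fails (wind' + rose + teal')
  T F T F  ✗ fails (wind' + rose + teal)
  T F T T  ✗ fails (wind' + rose + teal')
  T T F F  ✗ fails (wind' + teal + navy)
  T T F T  ✓ satisfies all
  T T T F  ✓ satisfies all
  T T T T  ✓ satisfies all
4 of the 16 rows are models.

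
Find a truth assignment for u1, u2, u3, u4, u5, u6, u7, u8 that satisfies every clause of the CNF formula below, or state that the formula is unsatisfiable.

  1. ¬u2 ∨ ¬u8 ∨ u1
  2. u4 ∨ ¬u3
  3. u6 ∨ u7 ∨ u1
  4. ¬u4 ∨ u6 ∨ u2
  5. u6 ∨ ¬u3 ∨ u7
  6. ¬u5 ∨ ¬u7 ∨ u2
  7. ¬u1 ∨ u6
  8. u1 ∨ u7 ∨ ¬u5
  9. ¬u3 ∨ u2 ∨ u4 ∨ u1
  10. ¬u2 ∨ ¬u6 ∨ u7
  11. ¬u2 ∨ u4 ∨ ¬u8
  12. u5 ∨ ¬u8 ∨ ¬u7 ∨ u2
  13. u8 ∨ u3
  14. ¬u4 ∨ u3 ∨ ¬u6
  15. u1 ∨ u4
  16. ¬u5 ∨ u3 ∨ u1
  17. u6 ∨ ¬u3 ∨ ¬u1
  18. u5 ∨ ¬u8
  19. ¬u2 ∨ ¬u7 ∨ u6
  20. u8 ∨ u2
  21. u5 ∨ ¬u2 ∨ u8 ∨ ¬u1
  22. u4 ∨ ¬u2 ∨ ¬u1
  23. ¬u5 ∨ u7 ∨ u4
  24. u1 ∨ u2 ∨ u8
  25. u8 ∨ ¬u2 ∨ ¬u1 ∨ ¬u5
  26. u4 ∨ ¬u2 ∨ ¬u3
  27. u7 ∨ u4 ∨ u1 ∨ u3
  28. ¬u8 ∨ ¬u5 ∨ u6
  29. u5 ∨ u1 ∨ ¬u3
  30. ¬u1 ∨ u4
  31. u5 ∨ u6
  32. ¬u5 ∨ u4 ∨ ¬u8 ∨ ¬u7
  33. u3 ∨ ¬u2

Try u4 = True.
Try u6 = True.
From the singleton clause (u3), u3 = True.
Try u2 = False.
From the singleton clause (u8), u8 = True.
From the singleton clause (u5), u5 = True.
From the singleton clause (¬u7), u7 = False.
From the singleton clause (u1), u1 = True.
Every clause now holds.

u1=True; u2=False; u3=True; u4=True; u5=True; u6=True; u7=False; u8=True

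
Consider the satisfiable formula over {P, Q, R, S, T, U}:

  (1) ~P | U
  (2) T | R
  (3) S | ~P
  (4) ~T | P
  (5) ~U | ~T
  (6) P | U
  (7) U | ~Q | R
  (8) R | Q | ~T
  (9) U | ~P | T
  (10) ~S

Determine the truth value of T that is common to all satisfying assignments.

False

Suppose T = 1.
From the singleton clause (P), P = 1.
From the singleton clause (U), U = 1.
That conflicts with the unit clause (~U).
So every satisfying assignment has T = False.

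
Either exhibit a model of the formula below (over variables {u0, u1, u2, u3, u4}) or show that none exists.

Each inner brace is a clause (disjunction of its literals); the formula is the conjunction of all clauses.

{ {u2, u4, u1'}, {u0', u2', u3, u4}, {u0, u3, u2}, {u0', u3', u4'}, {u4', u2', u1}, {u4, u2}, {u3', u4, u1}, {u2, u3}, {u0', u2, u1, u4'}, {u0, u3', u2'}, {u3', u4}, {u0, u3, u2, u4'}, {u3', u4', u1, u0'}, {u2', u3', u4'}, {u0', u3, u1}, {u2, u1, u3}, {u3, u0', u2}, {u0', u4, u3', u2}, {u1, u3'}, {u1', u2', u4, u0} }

Case u4 = 0:
The clause (u2) is unit, so u2 = 1.
The clause (u3') is unit, so u3 = 0.
The clause (u0') is unit, so u0 = 0.
The clause (u1') is unit, so u1 = 0.
Every clause now holds.

u0 ↦ 0; u1 ↦ 0; u2 ↦ 1; u3 ↦ 0; u4 ↦ 0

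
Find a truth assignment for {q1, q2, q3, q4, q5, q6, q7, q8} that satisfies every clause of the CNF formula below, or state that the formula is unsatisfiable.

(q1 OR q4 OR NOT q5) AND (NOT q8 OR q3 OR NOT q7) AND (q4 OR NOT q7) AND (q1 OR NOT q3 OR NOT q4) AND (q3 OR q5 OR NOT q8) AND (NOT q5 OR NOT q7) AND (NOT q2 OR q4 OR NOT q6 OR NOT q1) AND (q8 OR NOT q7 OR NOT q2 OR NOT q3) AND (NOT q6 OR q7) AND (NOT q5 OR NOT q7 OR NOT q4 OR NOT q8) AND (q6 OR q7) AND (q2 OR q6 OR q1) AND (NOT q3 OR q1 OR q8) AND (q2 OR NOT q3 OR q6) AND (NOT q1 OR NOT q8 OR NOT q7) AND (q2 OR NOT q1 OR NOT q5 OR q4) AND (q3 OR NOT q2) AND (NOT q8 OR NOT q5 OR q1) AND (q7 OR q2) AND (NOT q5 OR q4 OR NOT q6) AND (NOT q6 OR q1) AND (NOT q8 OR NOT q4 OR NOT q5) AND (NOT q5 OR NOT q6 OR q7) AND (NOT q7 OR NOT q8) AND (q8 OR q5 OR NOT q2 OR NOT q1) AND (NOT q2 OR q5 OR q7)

Branch on q4: set q4 = true.
Branch on q1: set q1 = true.
Branch on q5: set q5 = false.
Branch on q3: set q3 = false.
(NOT q8) alone gives q8 = false.
(NOT q2) alone gives q2 = false.
(q7) alone gives q7 = true.
All clauses hold; q6 can take either value.

q1=true,  q2=false,  q3=false,  q4=true,  q5=false,  q6=true,  q7=true,  q8=false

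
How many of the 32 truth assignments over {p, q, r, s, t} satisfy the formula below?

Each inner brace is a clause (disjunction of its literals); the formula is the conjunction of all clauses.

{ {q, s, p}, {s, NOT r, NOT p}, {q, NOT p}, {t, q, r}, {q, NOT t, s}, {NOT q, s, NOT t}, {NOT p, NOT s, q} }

14

There are 2^5 = 32 truth assignments over (p, q, r, s, t).
Split on q. With q = true, the clauses containing q are satisfied and NOT q drops from the rest; 11 of the 2^4 = 16 assignments to the other variables satisfy what remains.
With q = false, by the same count on the reduced clause set, 3 assignments work.
Total: 11 + 3 = 14.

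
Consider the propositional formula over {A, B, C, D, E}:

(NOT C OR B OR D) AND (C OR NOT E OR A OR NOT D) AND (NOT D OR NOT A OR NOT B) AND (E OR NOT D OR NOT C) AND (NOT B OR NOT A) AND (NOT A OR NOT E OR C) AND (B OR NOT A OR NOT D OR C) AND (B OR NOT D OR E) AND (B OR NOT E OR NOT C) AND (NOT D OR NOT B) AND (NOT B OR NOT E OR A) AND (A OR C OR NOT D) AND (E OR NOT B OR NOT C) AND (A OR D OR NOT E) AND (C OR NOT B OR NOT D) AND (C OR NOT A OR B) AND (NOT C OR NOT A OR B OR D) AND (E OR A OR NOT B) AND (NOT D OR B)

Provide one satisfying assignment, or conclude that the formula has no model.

Try B = false.
(NOT D) alone gives D = false.
(NOT C) alone gives C = false.
(NOT A) alone gives A = false.
(NOT E) alone gives E = false.
All clauses are satisfied.

A=false,  B=false,  C=false,  D=false,  E=false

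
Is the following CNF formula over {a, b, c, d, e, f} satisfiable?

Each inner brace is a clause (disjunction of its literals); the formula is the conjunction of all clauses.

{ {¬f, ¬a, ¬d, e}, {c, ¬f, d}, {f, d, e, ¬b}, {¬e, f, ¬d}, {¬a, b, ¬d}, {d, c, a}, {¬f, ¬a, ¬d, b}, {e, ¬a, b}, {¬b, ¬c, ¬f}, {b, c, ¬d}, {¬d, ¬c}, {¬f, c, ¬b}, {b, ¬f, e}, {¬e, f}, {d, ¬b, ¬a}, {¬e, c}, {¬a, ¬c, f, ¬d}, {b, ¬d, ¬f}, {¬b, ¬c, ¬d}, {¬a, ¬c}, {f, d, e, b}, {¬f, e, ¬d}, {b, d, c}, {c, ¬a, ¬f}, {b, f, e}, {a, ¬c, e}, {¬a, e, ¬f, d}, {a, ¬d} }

Satisfiable

Case d = False:
Case c = True:
From the singleton clause (¬a), a = False.
From the singleton clause (e), e = True.
From the singleton clause (f), f = True.
From the singleton clause (¬b), b = False.
All clauses are satisfied.
A satisfying assignment: a=False, b=False, c=True, d=False, e=True, f=True.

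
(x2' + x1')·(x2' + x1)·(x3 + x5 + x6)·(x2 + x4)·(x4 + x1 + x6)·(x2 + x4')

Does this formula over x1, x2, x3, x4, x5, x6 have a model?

Unsatisfiable

Branch on x2: set x2 = 0.
The clause (x4) is unit, so x4 = 1.
Now (x4') is unsatisfied and unit — conflict.
Backtrack on x2: now try x2 = 1.
The clause (x1') is unit, so x1 = 0.
Now (x1) is unsatisfied and unit — conflict.
Both values of x2 lead to a conflict.
No assignment satisfies every clause.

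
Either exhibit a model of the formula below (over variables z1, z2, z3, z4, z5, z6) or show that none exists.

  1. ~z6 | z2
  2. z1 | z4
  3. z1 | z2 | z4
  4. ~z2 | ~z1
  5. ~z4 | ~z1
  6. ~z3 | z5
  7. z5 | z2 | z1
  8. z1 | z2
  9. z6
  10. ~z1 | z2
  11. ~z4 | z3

Unit clause (z6) forces z6 = 1.
Unit clause (z2) forces z2 = 1.
Unit clause (~z1) forces z1 = 0.
Unit clause (z4) forces z4 = 1.
Unit clause (z3) forces z3 = 1.
Unit clause (z5) forces z5 = 1.
Every clause now holds.

z1=0; z2=1; z3=1; z4=1; z5=1; z6=1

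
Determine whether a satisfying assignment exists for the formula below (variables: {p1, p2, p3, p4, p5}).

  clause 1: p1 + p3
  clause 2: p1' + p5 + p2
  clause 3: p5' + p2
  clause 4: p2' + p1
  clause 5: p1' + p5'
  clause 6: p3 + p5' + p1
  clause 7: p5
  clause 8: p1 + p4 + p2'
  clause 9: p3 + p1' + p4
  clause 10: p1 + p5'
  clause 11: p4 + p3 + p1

Unsatisfiable

Unit clause (p5) forces p5 = 1.
Unit clause (p2) forces p2 = 1.
Unit clause (p1) forces p1 = 1.
But (p1') is also a unit clause — contradiction.
No assignment satisfies every clause.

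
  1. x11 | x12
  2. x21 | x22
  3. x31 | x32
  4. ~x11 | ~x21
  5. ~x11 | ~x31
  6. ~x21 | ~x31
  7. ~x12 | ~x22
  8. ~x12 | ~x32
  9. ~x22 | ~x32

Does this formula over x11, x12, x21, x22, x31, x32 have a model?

No

Try x11 = 1.
(~x21) alone gives x21 = 0.
(x22) alone gives x22 = 1.
(~x31) alone gives x31 = 0.
(x32) alone gives x32 = 1.
But (~x32) is also a unit clause — contradiction.
Undo x11 and try x11 = 0.
(x12) alone gives x12 = 1.
(~x22) alone gives x22 = 0.
(x21) alone gives x21 = 1.
(~x31) alone gives x31 = 0.
(x32) alone gives x32 = 1.
But (~x32) is also a unit clause — contradiction.
Either choice for x11 ends in contradiction.
No assignment satisfies every clause.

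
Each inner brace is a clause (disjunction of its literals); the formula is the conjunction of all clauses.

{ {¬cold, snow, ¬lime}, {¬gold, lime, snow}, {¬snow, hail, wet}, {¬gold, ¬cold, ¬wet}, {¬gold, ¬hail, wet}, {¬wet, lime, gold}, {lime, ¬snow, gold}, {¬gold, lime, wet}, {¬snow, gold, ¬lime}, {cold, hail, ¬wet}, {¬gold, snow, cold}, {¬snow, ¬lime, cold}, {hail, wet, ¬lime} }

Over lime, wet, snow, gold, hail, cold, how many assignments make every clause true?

There are 2^6 = 64 truth assignments over (lime, wet, snow, gold, hail, cold).
Split on lime. With lime = True, the clauses containing lime are satisfied and ¬lime drops from the rest; 2 of the 2^5 = 32 assignments to the other variables satisfy what remains.
With lime = False, by the same count on the reduced clause set, 5 assignments work.
(One model: lime=F, wet=F, snow=F, gold=F, hail=F, cold=F.)
Total: 2 + 5 = 7.

7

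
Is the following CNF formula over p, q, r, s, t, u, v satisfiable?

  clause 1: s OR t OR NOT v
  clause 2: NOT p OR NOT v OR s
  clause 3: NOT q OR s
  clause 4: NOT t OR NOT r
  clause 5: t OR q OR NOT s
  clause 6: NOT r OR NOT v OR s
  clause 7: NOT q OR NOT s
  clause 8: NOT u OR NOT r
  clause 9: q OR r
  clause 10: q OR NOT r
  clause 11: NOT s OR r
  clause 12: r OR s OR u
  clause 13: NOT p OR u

Unsatisfiable

Branch on q: set q = false.
Unit clause (r) forces r = true.
But (NOT r) is also a unit clause — contradiction.
Backtrack on q: now try q = true.
Unit clause (s) forces s = true.
But (NOT s) is also a unit clause — contradiction.
Both values of q lead to a conflict.
No assignment satisfies every clause.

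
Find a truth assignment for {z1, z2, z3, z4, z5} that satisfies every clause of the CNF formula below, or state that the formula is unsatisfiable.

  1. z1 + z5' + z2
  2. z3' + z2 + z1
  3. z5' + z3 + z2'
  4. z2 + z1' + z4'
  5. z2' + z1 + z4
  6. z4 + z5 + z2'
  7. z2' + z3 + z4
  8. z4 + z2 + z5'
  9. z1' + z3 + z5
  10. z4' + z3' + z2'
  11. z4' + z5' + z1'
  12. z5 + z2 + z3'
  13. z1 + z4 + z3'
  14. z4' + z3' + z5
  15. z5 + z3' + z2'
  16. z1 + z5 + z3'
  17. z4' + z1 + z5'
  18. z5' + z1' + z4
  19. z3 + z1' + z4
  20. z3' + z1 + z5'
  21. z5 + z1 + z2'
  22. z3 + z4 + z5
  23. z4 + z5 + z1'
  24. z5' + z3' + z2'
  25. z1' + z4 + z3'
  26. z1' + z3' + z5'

Case z1 = 0:
Case z5 = 0:
From the singleton clause (z3'), z3 = 0.
From the singleton clause (z2'), z2 = 0.
From the singleton clause (z4), z4 = 1.
This assignment satisfies each clause.

z1=0; z2=0; z3=0; z4=1; z5=0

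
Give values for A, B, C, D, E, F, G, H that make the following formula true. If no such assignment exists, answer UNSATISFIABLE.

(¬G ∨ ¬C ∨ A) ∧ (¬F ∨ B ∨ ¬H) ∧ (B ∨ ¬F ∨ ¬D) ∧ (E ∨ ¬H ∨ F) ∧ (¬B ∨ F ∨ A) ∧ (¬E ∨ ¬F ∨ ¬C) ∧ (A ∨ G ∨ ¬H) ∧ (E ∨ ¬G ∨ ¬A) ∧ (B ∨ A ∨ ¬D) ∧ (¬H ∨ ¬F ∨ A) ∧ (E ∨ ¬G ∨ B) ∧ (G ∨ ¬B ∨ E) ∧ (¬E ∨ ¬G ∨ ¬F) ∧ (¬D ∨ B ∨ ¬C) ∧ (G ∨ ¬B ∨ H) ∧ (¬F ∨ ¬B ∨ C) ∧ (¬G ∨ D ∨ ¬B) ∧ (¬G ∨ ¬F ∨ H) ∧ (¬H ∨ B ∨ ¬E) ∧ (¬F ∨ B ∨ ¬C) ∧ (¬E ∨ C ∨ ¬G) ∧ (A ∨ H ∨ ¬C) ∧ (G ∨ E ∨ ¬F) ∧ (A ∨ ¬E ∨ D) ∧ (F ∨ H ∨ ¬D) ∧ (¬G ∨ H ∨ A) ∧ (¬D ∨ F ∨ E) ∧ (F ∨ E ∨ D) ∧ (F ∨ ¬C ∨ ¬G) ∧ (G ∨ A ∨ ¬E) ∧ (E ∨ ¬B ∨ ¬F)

A: True,  B: False,  C: True,  D: False,  E: True,  F: False,  G: False,  H: False

Suppose G = False.
Suppose A = True.
Suppose B = False.
Suppose F = False.
Suppose E = True.
Unit clause (¬H) forces H = False.
Unit clause (¬D) forces D = False.
No clause remains; C is free.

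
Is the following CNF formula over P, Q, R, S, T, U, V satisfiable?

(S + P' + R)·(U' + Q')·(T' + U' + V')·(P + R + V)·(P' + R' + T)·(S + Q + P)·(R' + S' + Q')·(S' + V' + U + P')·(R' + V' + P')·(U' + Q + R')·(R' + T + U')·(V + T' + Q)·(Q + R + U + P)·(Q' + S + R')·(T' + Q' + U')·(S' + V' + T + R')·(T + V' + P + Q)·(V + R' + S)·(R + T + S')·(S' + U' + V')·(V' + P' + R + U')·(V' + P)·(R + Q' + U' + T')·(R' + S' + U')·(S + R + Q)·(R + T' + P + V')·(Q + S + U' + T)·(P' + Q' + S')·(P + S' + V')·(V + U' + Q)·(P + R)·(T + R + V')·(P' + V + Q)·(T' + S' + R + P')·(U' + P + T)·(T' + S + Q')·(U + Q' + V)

Try U = 0.
Try V = 0.
From the singleton clause (Q'), Q = 0.
From the singleton clause (T'), T = 0.
From the singleton clause (P'), P = 0.
From the singleton clause (R), R = 1.
From the singleton clause (S), S = 1.
This assignment satisfies each clause.
A satisfying assignment: P: 0; Q: 0; R: 1; S: 1; T: 0; U: 0; V: 0.

Yes, satisfiable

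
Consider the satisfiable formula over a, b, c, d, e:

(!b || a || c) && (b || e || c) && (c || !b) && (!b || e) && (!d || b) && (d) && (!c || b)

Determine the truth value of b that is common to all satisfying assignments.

True

Suppose b = false.
From the singleton clause (!d), d = false.
But (d) is also a unit clause — contradiction.
So every satisfying assignment has b = True.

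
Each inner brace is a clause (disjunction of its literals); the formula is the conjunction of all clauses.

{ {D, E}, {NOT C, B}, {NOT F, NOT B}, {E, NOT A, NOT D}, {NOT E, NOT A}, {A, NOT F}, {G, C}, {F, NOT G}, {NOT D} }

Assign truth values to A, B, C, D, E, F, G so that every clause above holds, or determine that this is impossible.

(NOT D) alone gives D = false.
(E) alone gives E = true.
(NOT A) alone gives A = false.
(NOT F) alone gives F = false.
(NOT G) alone gives G = false.
(C) alone gives C = true.
(B) alone gives B = true.
This assignment satisfies each clause.

A=false, B=true, C=true, D=false, E=true, F=false, G=false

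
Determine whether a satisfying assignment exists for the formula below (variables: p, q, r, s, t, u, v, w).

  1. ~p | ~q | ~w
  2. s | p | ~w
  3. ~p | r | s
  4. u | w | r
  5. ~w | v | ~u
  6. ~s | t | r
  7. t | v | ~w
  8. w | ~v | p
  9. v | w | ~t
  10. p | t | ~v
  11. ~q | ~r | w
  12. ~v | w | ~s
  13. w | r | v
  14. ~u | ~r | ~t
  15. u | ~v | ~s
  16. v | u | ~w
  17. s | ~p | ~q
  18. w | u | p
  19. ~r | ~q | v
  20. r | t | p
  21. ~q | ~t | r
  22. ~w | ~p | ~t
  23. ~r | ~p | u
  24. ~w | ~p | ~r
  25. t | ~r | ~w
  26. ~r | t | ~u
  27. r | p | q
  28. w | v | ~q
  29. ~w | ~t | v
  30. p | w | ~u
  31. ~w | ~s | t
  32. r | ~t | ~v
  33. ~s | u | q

Branch on p: set p = 0.
Branch on s: set s = 1.
Branch on t: set t = 1.
Branch on w: set w = 1.
The clause (v) is unit, so v = 1.
The clause (u) is unit, so u = 1.
The clause (~r) is unit, so r = 0.
Now (r) is unsatisfied and unit — conflict.
Undo w and try w = 0.
The clause (~v) is unit, so v = 0.
Now (v) is unsatisfied and unit — conflict.
Neither w = 1 nor w = 0 works.
Undo t and try t = 0.
The clause (r) is unit, so r = 1.
The clause (~v) is unit, so v = 0.
The clause (~w) is unit, so w = 0.
The clause (~q) is unit, so q = 0.
The clause (u) is unit, so u = 1.
Now (~u) is unsatisfied and unit — conflict.
Neither t = 1 nor t = 0 works.
Undo s and try s = 0.
The clause (~w) is unit, so w = 0.
The clause (~v) is unit, so v = 0.
The clause (~t) is unit, so t = 0.
The clause (r) is unit, so r = 1.
The clause (~q) is unit, so q = 0.
The clause (u) is unit, so u = 1.
Now (~u) is unsatisfied and unit — conflict.
Neither s = 1 nor s = 0 works.
Undo p and try p = 1.
Branch on q: set q = 0.
Branch on r: set r = 1.
The clause (u) is unit, so u = 1.
The clause (~t) is unit, so t = 0.
Now (t) is unsatisfied and unit — conflict.
Undo r and try r = 0.
The clause (s) is unit, so s = 1.
The clause (t) is unit, so t = 1.
The clause (~w) is unit, so w = 0.
The clause (u) is unit, so u = 1.
The clause (v) is unit, so v = 1.
Now (~v) is unsatisfied and unit — conflict.
Neither r = 1 nor r = 0 works.
Undo q and try q = 1.
The clause (~w) is unit, so w = 0.
The clause (~r) is unit, so r = 0.
The clause (s) is unit, so s = 1.
The clause (u) is unit, so u = 1.
The clause (t) is unit, so t = 1.
Now (~t) is unsatisfied and unit — conflict.
Neither q = 1 nor q = 0 works.
Neither p = 1 nor p = 0 works.
No assignment satisfies every clause.

No, unsatisfiable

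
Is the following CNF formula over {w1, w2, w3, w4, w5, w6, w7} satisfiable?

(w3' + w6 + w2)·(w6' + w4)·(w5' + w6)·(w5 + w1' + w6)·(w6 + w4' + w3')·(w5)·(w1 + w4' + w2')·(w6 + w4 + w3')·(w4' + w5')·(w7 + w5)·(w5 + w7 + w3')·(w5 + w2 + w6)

No, unsatisfiable

(w5) alone gives w5 = 1.
(w6) alone gives w6 = 1.
(w4) alone gives w4 = 1.
That conflicts with the unit clause (w4').
No assignment satisfies every clause.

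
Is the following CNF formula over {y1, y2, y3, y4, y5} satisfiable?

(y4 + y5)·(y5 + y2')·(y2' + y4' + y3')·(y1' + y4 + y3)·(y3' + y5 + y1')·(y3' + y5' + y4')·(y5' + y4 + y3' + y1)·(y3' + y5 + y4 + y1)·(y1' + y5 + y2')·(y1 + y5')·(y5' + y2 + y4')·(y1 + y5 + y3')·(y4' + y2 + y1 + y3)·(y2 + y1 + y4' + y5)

Yes

Case y4 = 1:
Case y5 = 0:
The clause (y2') is unit, so y2 = 0.
The clause (y1) is unit, so y1 = 1.
The clause (y3') is unit, so y3 = 0.
All clauses are satisfied.
A satisfying assignment: y1: 1; y2: 0; y3: 0; y4: 1; y5: 0.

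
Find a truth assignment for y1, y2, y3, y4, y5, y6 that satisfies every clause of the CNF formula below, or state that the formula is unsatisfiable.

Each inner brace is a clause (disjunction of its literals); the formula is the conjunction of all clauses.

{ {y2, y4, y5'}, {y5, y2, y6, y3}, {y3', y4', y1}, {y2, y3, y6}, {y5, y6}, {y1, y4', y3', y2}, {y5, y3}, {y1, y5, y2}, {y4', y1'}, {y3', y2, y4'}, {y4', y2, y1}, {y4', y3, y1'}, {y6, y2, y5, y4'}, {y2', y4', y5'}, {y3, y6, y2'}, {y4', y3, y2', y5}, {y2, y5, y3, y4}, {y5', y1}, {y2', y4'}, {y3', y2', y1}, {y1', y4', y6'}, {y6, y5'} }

Try y5 = 1.
From the singleton clause (y1), y1 = 1.
From the singleton clause (y4'), y4 = 0.
From the singleton clause (y2), y2 = 1.
From the singleton clause (y6), y6 = 1.
No clause remains; y3 is free.

y1: 1,  y2: 1,  y3: 0,  y4: 0,  y5: 1,  y6: 1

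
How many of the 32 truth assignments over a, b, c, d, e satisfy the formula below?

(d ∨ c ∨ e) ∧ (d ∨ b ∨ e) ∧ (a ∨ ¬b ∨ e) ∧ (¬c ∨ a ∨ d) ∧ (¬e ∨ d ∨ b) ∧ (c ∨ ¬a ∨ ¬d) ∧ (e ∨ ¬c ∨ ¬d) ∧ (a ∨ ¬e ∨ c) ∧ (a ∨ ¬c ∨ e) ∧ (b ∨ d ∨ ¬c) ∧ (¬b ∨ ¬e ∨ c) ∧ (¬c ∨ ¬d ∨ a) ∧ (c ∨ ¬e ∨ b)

There are 2^5 = 32 truth assignments over (a, b, c, d, e).
Split on a. With a = True, the clauses containing a are satisfied and ¬a drops from the rest; 4 of the 2^4 = 16 assignments to the other variables satisfy what remains.
With a = False, by the same count on the reduced clause set, 1 assignment works.
Total: 4 + 1 = 5.

5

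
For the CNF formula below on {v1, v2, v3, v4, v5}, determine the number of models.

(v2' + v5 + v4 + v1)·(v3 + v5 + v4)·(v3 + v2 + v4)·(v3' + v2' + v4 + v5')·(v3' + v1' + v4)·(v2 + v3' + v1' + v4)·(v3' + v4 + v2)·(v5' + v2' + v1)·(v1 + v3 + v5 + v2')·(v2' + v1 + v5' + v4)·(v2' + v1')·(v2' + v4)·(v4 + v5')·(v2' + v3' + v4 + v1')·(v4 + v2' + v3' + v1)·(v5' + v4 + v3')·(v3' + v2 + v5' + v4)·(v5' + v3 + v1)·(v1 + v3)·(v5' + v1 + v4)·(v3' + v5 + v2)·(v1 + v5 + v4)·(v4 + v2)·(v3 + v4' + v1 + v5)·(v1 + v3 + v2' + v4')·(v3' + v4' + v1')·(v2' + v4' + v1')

There are 2^5 = 32 truth assignments over (v1, v2, v3, v4, v5).
Split on v1. With v1 = 1, the clauses containing v1 are satisfied and v1' drops from the rest; 2 of the 2^4 = 16 assignments to the other variables satisfy what remains.
With v1 = 0, by the same count on the reduced clause set, 2 assignments work.
Total: 2 + 2 = 4.

4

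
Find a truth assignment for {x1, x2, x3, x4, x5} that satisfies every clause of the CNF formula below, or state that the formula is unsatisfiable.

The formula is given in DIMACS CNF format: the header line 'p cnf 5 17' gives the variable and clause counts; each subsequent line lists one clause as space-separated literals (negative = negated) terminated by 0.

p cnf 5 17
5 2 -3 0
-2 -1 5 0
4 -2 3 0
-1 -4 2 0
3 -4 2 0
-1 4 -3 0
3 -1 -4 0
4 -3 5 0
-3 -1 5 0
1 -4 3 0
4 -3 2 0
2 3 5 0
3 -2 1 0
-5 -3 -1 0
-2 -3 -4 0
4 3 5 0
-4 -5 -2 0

Try x5 = True.
Try x3 = True.
(¬x1) alone gives x1 = False.
Try x4 = False.
(x2) alone gives x2 = True.
Every clause now holds.

x1 ↦ False,  x2 ↦ True,  x3 ↦ True,  x4 ↦ False,  x5 ↦ True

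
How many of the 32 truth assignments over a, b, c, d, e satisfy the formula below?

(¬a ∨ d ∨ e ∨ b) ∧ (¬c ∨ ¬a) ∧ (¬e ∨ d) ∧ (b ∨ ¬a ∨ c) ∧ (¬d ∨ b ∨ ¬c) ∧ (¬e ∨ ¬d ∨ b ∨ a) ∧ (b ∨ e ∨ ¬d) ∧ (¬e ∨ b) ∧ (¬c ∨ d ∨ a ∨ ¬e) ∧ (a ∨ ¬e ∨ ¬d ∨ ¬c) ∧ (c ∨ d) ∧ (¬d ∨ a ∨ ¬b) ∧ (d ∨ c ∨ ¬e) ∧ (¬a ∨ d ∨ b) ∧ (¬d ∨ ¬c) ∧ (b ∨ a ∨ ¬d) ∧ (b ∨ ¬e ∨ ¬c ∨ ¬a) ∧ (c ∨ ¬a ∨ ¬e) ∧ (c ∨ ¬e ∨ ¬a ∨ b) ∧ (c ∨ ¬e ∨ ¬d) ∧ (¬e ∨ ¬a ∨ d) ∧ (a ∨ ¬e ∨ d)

3

There are 2^5 = 32 truth assignments over (a, b, c, d, e).
Split on c. With c = True, the clauses containing c are satisfied and ¬c drops from the rest; 2 of the 2^4 = 16 assignments to the other variables satisfy what remains.
With c = False, by the same count on the reduced clause set, 1 assignment works.
(One model: a=F, b=F, c=T, d=F, e=F.)
Total: 2 + 1 = 3.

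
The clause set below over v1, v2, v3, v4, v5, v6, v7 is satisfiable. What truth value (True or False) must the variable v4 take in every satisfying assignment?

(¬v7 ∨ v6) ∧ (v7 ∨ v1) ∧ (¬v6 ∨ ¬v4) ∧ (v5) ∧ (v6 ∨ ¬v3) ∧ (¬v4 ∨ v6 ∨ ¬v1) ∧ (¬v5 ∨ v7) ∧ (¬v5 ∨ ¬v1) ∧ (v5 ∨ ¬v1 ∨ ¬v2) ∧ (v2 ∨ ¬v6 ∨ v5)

Suppose v4 = True.
Unit clause (¬v6) forces v6 = False.
Unit clause (¬v7) forces v7 = False.
Unit clause (v1) forces v1 = True.
But (¬v1) is also a unit clause — contradiction.
So every satisfying assignment has v4 = False.

False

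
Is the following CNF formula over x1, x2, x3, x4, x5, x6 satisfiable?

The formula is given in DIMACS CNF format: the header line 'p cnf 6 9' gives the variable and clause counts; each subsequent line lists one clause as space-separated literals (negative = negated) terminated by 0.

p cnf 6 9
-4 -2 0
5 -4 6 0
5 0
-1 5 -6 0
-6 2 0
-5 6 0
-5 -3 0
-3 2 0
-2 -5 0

No

(x5) alone gives x5 = True.
(x6) alone gives x6 = True.
(x2) alone gives x2 = True.
Now (¬x2) is unsatisfied and unit — conflict.
No assignment satisfies every clause.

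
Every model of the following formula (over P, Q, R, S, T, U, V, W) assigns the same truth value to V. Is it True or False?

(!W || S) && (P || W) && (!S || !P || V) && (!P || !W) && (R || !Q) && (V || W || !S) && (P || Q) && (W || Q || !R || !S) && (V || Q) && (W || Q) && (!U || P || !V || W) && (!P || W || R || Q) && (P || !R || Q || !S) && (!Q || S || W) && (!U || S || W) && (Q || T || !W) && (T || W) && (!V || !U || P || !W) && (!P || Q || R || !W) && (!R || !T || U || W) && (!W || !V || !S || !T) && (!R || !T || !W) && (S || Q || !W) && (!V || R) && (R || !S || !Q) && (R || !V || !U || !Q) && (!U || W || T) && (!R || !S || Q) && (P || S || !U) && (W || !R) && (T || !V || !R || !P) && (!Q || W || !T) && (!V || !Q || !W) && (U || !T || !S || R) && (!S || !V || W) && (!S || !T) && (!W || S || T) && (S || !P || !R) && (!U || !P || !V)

Suppose V = true.
Unit clause (R) forces R = true.
Unit clause (W) forces W = true.
Unit clause (S) forces S = true.
Unit clause (!P) forces P = false.
Unit clause (Q) forces Q = true.
Now (!Q) is unsatisfied and unit — conflict.
So every satisfying assignment has V = False.

False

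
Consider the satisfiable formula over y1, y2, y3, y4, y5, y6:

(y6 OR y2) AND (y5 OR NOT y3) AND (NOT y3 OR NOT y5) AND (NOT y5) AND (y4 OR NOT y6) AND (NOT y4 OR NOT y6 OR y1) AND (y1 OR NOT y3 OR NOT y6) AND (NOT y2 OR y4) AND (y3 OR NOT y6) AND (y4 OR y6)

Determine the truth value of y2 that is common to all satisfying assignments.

True

Suppose y2 = false.
Unit clause (y6) forces y6 = true.
Unit clause (NOT y5) forces y5 = false.
Unit clause (NOT y3) forces y3 = false.
But (y3) is also a unit clause — contradiction.
So every satisfying assignment has y2 = True.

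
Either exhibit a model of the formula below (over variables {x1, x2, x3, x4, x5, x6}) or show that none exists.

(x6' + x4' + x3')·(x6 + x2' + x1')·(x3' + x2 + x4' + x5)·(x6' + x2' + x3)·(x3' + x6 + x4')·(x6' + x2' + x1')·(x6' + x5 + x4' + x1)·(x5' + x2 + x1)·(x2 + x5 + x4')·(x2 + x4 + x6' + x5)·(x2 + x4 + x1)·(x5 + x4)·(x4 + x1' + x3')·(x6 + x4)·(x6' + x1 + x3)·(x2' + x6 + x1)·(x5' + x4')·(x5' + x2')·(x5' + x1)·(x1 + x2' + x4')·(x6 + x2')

Try x5 = 1.
The clause (x4') is unit, so x4 = 0.
The clause (x6) is unit, so x6 = 1.
The clause (x2') is unit, so x2 = 0.
The clause (x1) is unit, so x1 = 1.
The clause (x3') is unit, so x3 = 0.
Every clause now holds.

x1 ↦ 1,  x2 ↦ 0,  x3 ↦ 0,  x4 ↦ 0,  x5 ↦ 1,  x6 ↦ 1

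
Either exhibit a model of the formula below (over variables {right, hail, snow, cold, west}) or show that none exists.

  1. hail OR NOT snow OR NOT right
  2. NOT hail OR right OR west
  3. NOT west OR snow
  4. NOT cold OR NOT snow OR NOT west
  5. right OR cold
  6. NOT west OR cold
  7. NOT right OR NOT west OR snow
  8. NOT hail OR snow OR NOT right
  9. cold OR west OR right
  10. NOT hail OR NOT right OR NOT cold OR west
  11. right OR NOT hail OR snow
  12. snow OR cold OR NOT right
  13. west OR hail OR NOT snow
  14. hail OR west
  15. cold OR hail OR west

Case west = false:
The clause (hail) is unit, so hail = true.
The clause (right) is unit, so right = true.
The clause (snow) is unit, so snow = true.
The clause (NOT cold) is unit, so cold = false.
Every clause now holds.

right ↦ true, hail ↦ true, snow ↦ true, cold ↦ false, west ↦ false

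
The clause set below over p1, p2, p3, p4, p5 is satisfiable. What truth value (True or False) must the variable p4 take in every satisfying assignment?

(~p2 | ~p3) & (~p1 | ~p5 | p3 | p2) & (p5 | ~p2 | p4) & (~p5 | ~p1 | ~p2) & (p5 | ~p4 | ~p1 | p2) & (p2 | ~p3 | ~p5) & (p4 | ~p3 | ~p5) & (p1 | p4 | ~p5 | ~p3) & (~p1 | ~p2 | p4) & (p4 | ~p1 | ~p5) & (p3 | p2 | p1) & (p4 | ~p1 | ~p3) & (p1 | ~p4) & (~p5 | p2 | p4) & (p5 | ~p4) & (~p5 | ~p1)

False

Suppose p4 = 1.
The clause (p1) is unit, so p1 = 1.
The clause (p5) is unit, so p5 = 1.
That conflicts with the unit clause (~p5).
So every satisfying assignment has p4 = False.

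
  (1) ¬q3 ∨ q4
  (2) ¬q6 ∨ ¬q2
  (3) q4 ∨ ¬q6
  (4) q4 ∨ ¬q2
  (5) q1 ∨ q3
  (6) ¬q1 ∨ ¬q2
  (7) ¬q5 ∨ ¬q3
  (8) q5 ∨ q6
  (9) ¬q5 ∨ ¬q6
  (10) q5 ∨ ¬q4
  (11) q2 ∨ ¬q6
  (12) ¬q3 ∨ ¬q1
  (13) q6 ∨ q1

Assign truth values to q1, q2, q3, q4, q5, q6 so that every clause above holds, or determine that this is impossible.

q1: True,  q2: False,  q3: False,  q4: True,  q5: True,  q6: False

Case q3 = False:
Unit clause (q1) forces q1 = True.
Unit clause (¬q2) forces q2 = False.
Unit clause (¬q6) forces q6 = False.
Unit clause (q5) forces q5 = True.
Every clause is now satisfied; q4 is unconstrained.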